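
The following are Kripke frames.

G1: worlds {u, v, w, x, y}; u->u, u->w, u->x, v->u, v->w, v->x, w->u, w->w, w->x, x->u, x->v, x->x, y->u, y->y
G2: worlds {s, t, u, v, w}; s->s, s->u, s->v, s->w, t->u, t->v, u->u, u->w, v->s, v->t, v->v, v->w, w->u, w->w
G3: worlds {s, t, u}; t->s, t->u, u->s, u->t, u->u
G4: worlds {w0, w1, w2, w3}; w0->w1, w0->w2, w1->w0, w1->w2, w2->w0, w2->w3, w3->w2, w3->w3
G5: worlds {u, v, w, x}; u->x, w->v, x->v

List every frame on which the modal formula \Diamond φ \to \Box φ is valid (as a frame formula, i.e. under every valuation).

This is the axiom for partial functionality; its first-order frame correspondent is \forall x \forall y \forall z (Rxy \wedge Rxz \to y = z).
G1: fails — u sees both u and w.
G2: fails — s sees both s and u.
G3: fails — t sees both s and u.
G4: fails — w0 sees both w1 and w2.
G5: ✓.

G5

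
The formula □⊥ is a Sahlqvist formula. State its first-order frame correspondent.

emptiness of R: ∀x ∀y ¬Rxy

□⊥ is valid iff no world has any successor (otherwise □⊥ fails at any world with one).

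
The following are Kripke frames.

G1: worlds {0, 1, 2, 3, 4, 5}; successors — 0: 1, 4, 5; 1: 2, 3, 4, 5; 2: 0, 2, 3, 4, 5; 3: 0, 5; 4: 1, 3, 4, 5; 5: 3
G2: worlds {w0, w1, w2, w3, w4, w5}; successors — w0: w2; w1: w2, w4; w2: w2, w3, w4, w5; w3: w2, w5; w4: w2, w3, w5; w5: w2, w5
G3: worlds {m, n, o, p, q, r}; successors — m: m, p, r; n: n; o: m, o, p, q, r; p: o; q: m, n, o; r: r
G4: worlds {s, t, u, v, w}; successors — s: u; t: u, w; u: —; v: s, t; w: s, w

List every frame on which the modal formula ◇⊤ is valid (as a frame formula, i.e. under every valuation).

The schema corresponds to seriality: ∀x ∃y Rxy.
G1: satisfies the condition.
G2: satisfies the condition.
G3: satisfies the condition.
G4: fails — world u has no successor.

G1, G2, G3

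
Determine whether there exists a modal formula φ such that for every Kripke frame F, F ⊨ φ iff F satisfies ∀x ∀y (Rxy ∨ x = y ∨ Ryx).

Not modally definable

Modal frame validity is preserved under disjoint unions.
Take 2 disjoint single-world reflexive frames: each is trivially connected, but their disjoint union has 2 worlds with no edge between distinct components, so it is not connected.
So the class is not modally definable.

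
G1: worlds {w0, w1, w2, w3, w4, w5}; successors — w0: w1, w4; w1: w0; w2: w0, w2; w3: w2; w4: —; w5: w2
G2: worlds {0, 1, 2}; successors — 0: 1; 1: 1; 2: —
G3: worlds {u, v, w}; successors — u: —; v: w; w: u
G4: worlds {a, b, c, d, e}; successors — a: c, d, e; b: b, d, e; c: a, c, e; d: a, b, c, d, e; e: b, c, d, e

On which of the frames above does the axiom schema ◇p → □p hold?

Frame correspondent (Sahlqvist): ∀x ∀y ∀z (Rxy ∧ Rxz → y = z) — i.e. partial functionality.
G1: fails — w0 sees both w1 and w4.
G2: satisfies the condition.
G3: satisfies the condition.
G4: fails — a sees both c and d.
Valid on: G2, G3.

G2, G3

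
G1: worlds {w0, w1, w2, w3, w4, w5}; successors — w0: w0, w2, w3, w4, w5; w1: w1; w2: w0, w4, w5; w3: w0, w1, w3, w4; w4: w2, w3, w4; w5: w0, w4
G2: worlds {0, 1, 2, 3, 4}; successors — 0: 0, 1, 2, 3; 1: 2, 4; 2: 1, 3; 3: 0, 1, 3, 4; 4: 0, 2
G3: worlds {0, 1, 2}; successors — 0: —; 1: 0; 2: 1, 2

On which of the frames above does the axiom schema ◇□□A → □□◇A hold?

Frame correspondent (Sahlqvist): ∀x ∀y ∀z ((xRy ∧ xR²z) → ∃w (yR²w ∧ zRw)) — i.e. a generalized confluence (Geach) condition.
G1: fails — w0Rw2, w0R²w1 but no w with w2R²w and w1Rw.
G2: holds.
G3: fails — 2R1, 2R²0 but no w with 1R²w and 0Rw.
Valid on: G2.

G2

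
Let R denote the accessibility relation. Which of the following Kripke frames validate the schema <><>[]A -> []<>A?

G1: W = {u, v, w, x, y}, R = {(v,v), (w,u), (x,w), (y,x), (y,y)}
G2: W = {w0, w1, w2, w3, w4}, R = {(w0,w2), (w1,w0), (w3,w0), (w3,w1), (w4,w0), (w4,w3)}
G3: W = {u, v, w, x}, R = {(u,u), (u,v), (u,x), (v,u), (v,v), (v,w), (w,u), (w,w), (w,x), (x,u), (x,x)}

G3

The schema corresponds to a generalized confluence (Geach) condition: forall x forall y forall z ((x R^2 y & xRz) -> exists w (yRw & zRw)).
G1: fails — xR²u, xRw but no t with uRt and wRt.
G2: fails — w1R²w2, w1Rw0 but no w with w2Rw and w0Rw.
G3: ✓.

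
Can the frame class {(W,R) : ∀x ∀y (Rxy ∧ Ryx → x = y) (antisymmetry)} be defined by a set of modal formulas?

No — not modally definable

Any modally definable frame class is closed under surjective bounded morphisms.
The 4-cycle (worlds w0,w1,w2,w3 with w0→w1→w2→w3→w0) is antisymmetric. Sending even-indexed worlds to s and odd-indexed worlds to t is a surjective bounded morphism onto the two-world frame with s↔t, which is not antisymmetric.
So the class is not modally definable.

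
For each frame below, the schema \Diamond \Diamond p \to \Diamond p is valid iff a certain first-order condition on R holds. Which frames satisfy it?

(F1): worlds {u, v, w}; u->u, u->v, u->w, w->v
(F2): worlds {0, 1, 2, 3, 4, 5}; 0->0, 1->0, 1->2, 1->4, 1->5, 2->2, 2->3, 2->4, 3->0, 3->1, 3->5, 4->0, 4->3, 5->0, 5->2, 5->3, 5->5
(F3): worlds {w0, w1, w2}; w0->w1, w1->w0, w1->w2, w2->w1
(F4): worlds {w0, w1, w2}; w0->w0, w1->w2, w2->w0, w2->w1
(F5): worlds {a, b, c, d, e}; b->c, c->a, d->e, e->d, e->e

This is the axiom for transitivity; its first-order frame correspondent is \forall x \forall y \forall z (Rxy \wedge Ryz \to Rxz).
(F1): satisfies the condition.
(F2): fails — R31 and R12 but not R32.
(F3): fails — Rw1w2 and Rw2w1 but not Rw1w1.
(F4): fails — Rw1w2 and Rw2w0 but not Rw1w0.
(F5): fails — Rbc and Rca but not Rba.
Valid on: (F1).

(F1)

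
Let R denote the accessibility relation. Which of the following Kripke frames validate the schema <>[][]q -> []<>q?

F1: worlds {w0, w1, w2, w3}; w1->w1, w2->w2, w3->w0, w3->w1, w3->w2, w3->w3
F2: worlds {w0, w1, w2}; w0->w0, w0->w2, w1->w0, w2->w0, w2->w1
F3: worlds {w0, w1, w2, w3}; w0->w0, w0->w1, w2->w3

F2

The schema corresponds to a generalized confluence (Geach) condition: forall x forall y forall z ((xRy & xRz) -> exists w (y R^2 w & zRw)).
F1: fails — w3Rw0, w3Rw0 but no w with w0R²w and w0Rw.
F2: condition met.
F3: fails — w0Rw0, w0Rw1 but no w with w0R²w and w1Rw.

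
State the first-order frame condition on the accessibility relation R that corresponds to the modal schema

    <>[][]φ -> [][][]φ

This is a Sahlqvist (Geach-type) schema ◇^1□^2φ → □^3◇^0φ.
First-order correspondent: forall x forall y forall z ((xRy & x R^3 z) -> exists w (y R^2 w & z = w)).

forall x forall y forall z ((xRy & x R^3 z) -> exists w (y R^2 w & z = w))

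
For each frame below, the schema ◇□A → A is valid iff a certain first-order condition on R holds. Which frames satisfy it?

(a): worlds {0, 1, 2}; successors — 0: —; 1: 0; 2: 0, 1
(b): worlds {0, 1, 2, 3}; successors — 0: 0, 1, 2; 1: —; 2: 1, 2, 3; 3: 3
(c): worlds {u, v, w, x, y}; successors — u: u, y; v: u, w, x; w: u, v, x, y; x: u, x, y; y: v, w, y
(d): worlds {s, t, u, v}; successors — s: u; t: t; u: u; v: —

This is the axiom for symmetry; its first-order frame correspondent is ∀x ∀y (Rxy → Ryx).
(a): fails — R10 but not R01.
(b): fails — R02 but not R20.
(c): fails — Rwu but not Ruw.
(d): fails — Rsu but not Rus.

none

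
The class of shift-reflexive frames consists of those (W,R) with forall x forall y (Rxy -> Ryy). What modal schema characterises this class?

This is shift-reflexivity; the standard corresponding axiom is T□: □(□r → r).
Suppose □(□r→r) is valid. Take Rxy and set V(r)={w : Ryw}. Then at y, □r holds; since □(□r→r) at x, □r→r at y, so r at y, i.e. Ryy.

□(□r → r)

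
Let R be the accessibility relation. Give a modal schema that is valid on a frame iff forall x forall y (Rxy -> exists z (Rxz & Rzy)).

□□p → □p

This is density; the standard corresponding axiom is C4: □□p → □p.
Suppose □□p→□p is valid. Take Rxy and set V(p)={w : xR²w}. Then □□p at x, so □p at x, so p at y, i.e. ∃z(Rxz∧Rzy).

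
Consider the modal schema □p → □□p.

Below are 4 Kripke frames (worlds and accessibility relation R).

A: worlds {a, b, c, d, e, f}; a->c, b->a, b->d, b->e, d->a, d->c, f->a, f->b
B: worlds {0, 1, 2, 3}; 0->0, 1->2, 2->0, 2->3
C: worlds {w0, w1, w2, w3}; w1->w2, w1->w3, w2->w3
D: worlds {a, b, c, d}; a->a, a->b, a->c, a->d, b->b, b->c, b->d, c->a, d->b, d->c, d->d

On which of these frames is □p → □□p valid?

Frame correspondent (Sahlqvist): ∀x ∀y ∀z (Rxy ∧ Ryz → Rxz) — i.e. transitivity.
A: fails — Rfa and Rac but not Rfc.
B: fails — R12 and R23 but not R13.
C: satisfies the condition.
D: fails — Rbc and Rca but not Rba.
Valid on: C.

C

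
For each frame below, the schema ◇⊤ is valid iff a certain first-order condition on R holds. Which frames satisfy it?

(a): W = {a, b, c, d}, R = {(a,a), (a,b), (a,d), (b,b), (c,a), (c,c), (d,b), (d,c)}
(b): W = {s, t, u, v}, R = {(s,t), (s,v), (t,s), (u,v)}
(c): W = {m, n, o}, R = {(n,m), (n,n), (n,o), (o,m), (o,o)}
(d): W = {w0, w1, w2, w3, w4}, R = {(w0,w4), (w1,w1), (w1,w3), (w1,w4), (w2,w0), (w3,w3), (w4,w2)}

This is the axiom for seriality; its first-order frame correspondent is ∀x ∃y Rxy.
(a): condition met.
(b): fails — world v has no successor.
(c): fails — world m has no successor.
(d): condition met.

(a), (d)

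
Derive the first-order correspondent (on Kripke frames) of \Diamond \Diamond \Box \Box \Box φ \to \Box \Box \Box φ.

\forall x \forall y \forall z ((x R^2 y \wedge x R^3 z) \to \exists w (y R^3 w \wedge z = w))

This is a Sahlqvist (Geach-type) schema ◇^2□^3φ → □^3◇^0φ.
Minimal-valuation argument: fix x; take any y with xR^2y and any z with xR^3z. Set V(φ) to the set of worlds R-reachable from y in exactly 3 steps. Then □^3φ holds at y, so the antecedent holds at x; validity forces ◇^0φ at z, giving a w with zR^0w and yR^3w.
First-order correspondent: \forall x \forall y \forall z ((x R^2 y \wedge x R^3 z) \to \exists w (y R^3 w \wedge z = w)).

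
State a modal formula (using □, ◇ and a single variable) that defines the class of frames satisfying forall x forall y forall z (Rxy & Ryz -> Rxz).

This is transitivity; the standard corresponding axiom is 4: □q → □□q.

□q → □□q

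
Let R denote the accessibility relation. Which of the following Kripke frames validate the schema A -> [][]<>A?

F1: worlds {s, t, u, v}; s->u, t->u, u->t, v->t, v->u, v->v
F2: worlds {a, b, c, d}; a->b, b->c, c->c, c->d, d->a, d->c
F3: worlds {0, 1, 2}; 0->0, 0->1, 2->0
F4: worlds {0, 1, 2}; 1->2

This is the axiom for a generalized confluence (Geach) condition; its first-order frame correspondent is forall x forall z (x R^2 z -> exists w (x = w & zRw)).
F1: fails — sR²t but no w with s=w and tRw.
F2: fails — aR²c but no w with a=w and cRw.
F3: fails — 0R²1 but no w with 0=w and 1Rw.
F4: condition met.

F4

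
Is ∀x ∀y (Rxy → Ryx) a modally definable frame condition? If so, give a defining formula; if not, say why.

Yes — defined by r → □◇r

Yes: it is symmetry, defined by the B schema r → □◇r.
Suppose r→□◇r is valid. Take Rxy and set V(r)={x}. Then r at x, so □◇r at x, so ◇r at y, so some z with Ryz has r; z=x, i.e. Ryx.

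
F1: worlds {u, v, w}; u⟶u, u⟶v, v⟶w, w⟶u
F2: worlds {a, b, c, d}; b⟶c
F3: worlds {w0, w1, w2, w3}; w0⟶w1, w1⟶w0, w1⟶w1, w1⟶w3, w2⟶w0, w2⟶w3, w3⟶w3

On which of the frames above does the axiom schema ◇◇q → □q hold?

F2

Frame correspondent (Sahlqvist): ∀x ∀y ∀z ((xR²y ∧ xRz) → ∃w (y = w ∧ z = w)) — i.e. a generalized confluence (Geach) condition.
F1: fails — uR²u, uRv but u ≠ v.
F2: satisfies the condition.
F3: fails — w0R²w0, w0Rw1 but w0 ≠ w1.
Valid on: F2.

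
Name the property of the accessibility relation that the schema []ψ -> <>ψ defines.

seriality: forall x exists y Rxy

Suppose □ψ→◇ψ is valid. At any x set V(ψ)=W. Then □ψ at x, so ◇ψ at x, so x has a successor.
Conversely, any frame satisfying forall x exists y Rxy validates the schema.
Frame condition: forall x exists y Rxy.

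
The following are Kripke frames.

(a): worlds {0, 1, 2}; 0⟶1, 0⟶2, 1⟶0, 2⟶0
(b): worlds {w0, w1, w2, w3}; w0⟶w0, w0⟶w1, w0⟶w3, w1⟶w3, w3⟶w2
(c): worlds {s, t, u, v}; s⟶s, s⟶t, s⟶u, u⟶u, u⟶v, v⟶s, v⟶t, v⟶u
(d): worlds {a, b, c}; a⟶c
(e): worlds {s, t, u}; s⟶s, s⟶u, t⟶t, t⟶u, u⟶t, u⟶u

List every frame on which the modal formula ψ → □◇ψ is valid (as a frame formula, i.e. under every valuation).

Frame correspondent (Sahlqvist): ∀x ∀y (Rxy → Ryx) — i.e. symmetry.
(a): ✓.
(b): fails — Rw3w2 but not Rw2w3.
(c): fails — Rvt but not Rtv.
(d): fails — Rac but not Rca.
(e): fails — Rsu but not Rus.

(a)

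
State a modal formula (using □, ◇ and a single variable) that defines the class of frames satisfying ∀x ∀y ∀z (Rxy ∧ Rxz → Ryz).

This is the Euclidean property; the standard corresponding axiom is 5: ◇ψ → □◇ψ.
Suppose ◇ψ→□◇ψ is valid. Take Rxy, Rxz and set V(ψ)={y}. Then ◇ψ at x, so □◇ψ at x, so ◇ψ at z, so some w with Rzw has ψ; w=y, i.e. Rzy. By symmetry of the argument, Ryz.

◇ψ → □◇ψ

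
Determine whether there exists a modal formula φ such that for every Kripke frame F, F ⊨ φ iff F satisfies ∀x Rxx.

Yes, by □p → p

Yes: it is reflexivity, defined by the T schema □p → p.
Suppose □p→p is valid. At any x set V(p)={w : Rxw}. Then □p holds at x, so p holds at x, i.e. Rxx.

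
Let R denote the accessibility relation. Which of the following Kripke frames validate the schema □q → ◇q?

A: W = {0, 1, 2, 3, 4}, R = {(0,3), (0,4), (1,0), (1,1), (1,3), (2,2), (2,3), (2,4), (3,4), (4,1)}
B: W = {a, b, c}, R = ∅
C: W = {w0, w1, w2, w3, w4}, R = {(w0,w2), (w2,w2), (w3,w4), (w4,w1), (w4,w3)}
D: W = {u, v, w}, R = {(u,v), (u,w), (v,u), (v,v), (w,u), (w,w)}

A, D

The schema corresponds to seriality: ∀x ∃y Rxy.
A: ✓.
B: fails — world a has no successor.
C: fails — world w1 has no successor.
D: ✓.
Valid on: A, D.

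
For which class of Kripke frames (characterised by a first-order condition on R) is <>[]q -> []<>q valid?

Convergence

This is the .2 axiom.
It corresponds to convergence: forall x forall y forall z (Rxy & Rxz -> exists w (Ryw & Rzw)).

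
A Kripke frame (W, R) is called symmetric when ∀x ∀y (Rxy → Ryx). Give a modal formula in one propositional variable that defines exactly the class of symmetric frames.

A defining formula is r → □◇r (the B axiom).

r → □◇r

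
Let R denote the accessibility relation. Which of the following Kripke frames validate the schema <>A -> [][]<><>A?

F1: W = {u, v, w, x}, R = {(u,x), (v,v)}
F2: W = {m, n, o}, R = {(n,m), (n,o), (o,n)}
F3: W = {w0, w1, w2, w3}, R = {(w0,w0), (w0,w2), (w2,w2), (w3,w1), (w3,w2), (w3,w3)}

F1

The schema corresponds to a generalized confluence (Geach) condition: forall x forall y forall z ((xRy & x R^2 z) -> exists w (y = w & z R^2 w)).
F1: ✓.
F2: fails — nRm, nR²n but no w with m=w and nR²w.
F3: fails — w0Rw0, w0R²w2 but no w with w0=w and w2R²w.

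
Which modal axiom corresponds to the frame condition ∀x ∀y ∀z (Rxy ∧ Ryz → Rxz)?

A defining formula is □p → □□p (the 4 axiom).
Suppose □p→□□p is valid. Take Rxy, Ryz and set V(p)={w : Rxw}. Then □p at x, so □□p at x, so □p at y, so p at z, i.e. Rxz.

□p → □□p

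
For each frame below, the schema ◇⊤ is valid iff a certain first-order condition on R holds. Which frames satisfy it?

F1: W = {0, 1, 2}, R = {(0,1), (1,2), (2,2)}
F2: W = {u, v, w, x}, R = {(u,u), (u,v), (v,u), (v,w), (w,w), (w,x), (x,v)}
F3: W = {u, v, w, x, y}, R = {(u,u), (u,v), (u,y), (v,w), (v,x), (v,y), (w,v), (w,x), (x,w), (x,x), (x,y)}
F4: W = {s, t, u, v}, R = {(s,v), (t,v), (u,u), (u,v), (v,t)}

The schema corresponds to seriality: ∀x ∃y Rxy.
F1: ✓.
F2: ✓.
F3: fails — world y has no successor.
F4: ✓.
Valid on: F1, F2, F4.

F1, F2, F4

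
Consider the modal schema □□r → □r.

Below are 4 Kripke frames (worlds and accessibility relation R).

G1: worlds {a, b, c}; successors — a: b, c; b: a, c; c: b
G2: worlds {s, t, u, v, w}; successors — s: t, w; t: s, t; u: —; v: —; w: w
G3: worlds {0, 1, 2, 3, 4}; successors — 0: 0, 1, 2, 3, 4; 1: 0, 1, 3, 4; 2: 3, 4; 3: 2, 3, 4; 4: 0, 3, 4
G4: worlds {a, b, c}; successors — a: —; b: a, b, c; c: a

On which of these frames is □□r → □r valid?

G2, G3

The schema corresponds to density: ∀x ∀y (Rxy → ∃z (Rxz ∧ Rzy)).
G1: fails — Rba but no z with Rbz and Rza.
G2: condition met.
G3: condition met.
G4: fails — Rca but no z with Rcz and Rza.
Valid on: G2, G3.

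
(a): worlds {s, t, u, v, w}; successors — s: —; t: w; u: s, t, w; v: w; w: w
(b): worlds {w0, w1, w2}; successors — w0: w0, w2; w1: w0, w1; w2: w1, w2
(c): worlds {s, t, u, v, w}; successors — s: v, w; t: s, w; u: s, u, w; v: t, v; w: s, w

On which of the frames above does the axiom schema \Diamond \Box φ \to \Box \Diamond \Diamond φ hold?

(b), (c)

Frame correspondent (Sahlqvist): \forall x \forall y \forall z ((xRy \wedge xRz) \to \exists w (yRw \wedge z R^2 w)) — i.e. a generalized confluence (Geach) condition.
(a): fails — uRs, uRs but no w* with sRw* and sR²w*.
(b): satisfies the condition.
(c): satisfies the condition.
Valid on: (b), (c).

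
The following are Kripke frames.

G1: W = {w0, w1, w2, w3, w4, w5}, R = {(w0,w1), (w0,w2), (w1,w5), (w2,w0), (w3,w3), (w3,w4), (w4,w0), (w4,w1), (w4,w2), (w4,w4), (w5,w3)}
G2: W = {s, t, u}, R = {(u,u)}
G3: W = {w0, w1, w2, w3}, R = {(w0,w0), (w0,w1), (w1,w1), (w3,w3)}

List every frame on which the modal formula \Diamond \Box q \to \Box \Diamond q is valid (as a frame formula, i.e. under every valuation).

G2, G3

Frame correspondent (Sahlqvist): \forall x \forall y \forall z (Rxy \wedge Rxz \to \exists w (Ryw \wedge Rzw)) — i.e. convergence.
G1: fails — Rw0w1 and Rw0w2 but w1 and w2 have no common successor.
G2: satisfies the condition.
G3: satisfies the condition.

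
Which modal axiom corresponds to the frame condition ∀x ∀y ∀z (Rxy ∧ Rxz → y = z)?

◇s → □s

This is partial functionality; the standard corresponding axiom is CD: ◇s → □s.
Suppose ◇s→□s is valid. Take Rxy, Rxz and set V(s)={y}. Then ◇s at x, so □s at x, so s at z, i.e. z=y.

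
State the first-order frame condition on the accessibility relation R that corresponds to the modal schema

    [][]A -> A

forall x exists w (x R^2 w & x = w)

This is a Sahlqvist (Geach-type) schema ◇^0□^2A → □^0◇^0A.
First-order correspondent: forall x exists w (x R^2 w & x = w).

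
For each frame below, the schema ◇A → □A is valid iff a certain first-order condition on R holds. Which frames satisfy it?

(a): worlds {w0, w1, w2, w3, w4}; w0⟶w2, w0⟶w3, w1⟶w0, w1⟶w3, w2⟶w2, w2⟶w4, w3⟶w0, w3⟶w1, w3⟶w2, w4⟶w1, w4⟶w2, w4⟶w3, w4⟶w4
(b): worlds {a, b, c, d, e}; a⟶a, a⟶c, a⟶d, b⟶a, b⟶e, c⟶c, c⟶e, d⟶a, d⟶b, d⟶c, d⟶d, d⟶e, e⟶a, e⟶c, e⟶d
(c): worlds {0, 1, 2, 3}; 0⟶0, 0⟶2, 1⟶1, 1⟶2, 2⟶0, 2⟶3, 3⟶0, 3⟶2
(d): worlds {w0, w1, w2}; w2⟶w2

Frame correspondent (Sahlqvist): ∀x ∀y ∀z (Rxy ∧ Rxz → y = z) — i.e. partial functionality.
(a): fails — w0 sees both w2 and w3.
(b): fails — a sees both a and c.
(c): fails — 0 sees both 0 and 2.
(d): ✓.

(d)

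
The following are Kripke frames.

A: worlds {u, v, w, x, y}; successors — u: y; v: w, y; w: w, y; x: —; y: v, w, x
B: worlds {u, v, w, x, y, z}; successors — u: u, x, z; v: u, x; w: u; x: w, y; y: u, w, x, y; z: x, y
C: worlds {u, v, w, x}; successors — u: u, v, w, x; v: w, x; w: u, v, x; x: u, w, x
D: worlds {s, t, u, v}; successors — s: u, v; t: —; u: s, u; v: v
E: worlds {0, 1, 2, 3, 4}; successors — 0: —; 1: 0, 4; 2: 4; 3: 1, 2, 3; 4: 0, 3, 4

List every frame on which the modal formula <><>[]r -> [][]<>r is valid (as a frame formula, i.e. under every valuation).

This is the axiom for a generalized confluence (Geach) condition; its first-order frame correspondent is forall x forall y forall z ((x R^2 y & x R^2 z) -> exists w (yRw & zRw)).
A: fails — uR²v, uR²x but no t with vRt and xRt.
B: fails — uR²u, uR²x but no t with uRt and xRt.
C: satisfies the condition.
D: fails — sR²u, sR²v but no w with uRw and vRw.
E: fails — 1R²0, 1R²0 but no w with 0Rw and 0Rw.

C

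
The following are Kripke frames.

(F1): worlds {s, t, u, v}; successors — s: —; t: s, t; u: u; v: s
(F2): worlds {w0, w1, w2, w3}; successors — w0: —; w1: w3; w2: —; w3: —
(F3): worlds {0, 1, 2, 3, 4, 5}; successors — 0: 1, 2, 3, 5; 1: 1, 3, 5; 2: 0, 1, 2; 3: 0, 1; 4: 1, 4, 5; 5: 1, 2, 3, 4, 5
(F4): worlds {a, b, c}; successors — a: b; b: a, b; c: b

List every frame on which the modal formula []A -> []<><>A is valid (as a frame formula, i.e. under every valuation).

Frame correspondent (Sahlqvist): forall x forall z (xRz -> exists w (xRw & z R^2 w)) — i.e. a generalized confluence (Geach) condition.
(F1): fails — tRs but no w with tRw and sR²w.
(F2): fails — w1Rw3 but no w with w1Rw and w3R²w.
(F3): satisfies the condition.
(F4): satisfies the condition.
Valid on: (F3), (F4).

(F3), (F4)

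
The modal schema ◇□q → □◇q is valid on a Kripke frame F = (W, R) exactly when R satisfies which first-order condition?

convergence: ∀x ∀y ∀z (Rxy ∧ Rxz → ∃w (Ryw ∧ Rzw))

This is the .2 axiom.
Its frame correspondent is convergence — ∀x ∀y ∀z (Rxy ∧ Rxz → ∃w (Ryw ∧ Rzw)).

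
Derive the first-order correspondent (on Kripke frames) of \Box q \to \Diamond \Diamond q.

This is a Sahlqvist (Geach-type) schema ◇^0□^1q → □^0◇^2q.
Minimal-valuation argument: fix x; take any y with xR^0y and any z with xR^0z. Set V(q) to the set of worlds R-reachable from y in exactly 1 step. Then □^1q holds at y, so the antecedent holds at x; validity forces ◇^2q at z, giving a w with zR^2w and yR^1w.
First-order correspondent: \forall x \exists w (xRw \wedge x R^2 w).

\forall x \exists w (xRw \wedge x R^2 w)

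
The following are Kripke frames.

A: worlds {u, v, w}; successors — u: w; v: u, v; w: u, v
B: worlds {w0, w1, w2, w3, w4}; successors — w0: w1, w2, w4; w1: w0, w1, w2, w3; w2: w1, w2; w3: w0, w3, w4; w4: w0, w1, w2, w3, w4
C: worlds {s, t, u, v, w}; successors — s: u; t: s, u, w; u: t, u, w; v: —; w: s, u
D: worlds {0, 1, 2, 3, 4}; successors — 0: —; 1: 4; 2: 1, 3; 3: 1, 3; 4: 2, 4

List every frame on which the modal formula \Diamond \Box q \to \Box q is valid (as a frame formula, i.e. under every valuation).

Frame correspondent (Sahlqvist): \forall x \forall y \forall z (Rxy \wedge Rxz \to Ryz) — i.e. the Euclidean property.
A: fails — Ruw and Ruw but not Rww.
B: fails — Rw0w1 and Rw0w4 but not Rw1w4.
C: fails — Rts and Rts but not Rss.
D: fails — R21 and R23 but not R13.
Valid on no frame.

none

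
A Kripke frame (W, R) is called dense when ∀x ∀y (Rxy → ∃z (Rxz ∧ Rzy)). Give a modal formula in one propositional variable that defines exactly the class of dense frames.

□□r → □r

The condition is density. The C4 schema □□r → □r defines it.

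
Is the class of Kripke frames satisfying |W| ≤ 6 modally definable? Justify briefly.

Any modally definable frame class is closed under disjoint unions.
Any modal formula valid on each of 7 disjoint one-world frames is valid on their disjoint union (validity is preserved under disjoint unions). Each one-world frame has |W|=1≤6, but the union has |W|=7.
So the class is not modally definable.

No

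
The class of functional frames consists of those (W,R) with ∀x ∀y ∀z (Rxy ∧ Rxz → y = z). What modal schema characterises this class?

A defining formula is ◇s → □s (the CD axiom).

◇s → □s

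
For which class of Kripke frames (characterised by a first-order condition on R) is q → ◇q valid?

This is frame-equivalent to □q → q (substitute ¬q for q and contrapose).
Suppose □q→q is valid. At any x set V(q)={w : Rxw}. Then □q holds at x, so q holds at x, i.e. Rxx.

reflexivity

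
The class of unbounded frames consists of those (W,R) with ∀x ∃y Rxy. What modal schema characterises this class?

□s → ◇s

A defining formula is □s → ◇s (the D axiom).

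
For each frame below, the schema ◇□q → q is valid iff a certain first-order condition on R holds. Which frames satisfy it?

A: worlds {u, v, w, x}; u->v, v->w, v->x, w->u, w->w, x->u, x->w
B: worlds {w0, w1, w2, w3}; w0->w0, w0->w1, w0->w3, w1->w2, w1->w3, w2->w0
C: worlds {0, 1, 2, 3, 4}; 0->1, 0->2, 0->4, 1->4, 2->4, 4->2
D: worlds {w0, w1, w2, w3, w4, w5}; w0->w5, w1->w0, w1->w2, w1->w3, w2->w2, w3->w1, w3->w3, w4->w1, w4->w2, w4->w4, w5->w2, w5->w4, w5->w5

The schema corresponds to symmetry: ∀x ∀y (Rxy → Ryx).
A: fails — Ruv but not Rvu.
B: fails — Rw1w2 but not Rw2w1.
C: fails — R02 but not R20.
D: fails — Rw1w2 but not Rw2w1.
Valid on no frame.

none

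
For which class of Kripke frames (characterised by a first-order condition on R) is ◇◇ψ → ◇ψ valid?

This is a form of the 4 axiom.
Its frame correspondent is transitivity — ∀x ∀y ∀z (Rxy ∧ Ryz → Rxz).

transitivity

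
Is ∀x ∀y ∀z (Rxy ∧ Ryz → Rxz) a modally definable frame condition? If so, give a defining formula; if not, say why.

This is a Sahlqvist condition; the 4 axiom □r → □□r defines it.
Suppose □r→□□r is valid. Take Rxy, Ryz and set V(r)={w : Rxw}. Then □r at x, so □□r at x, so □r at y, so r at z, i.e. Rxz.

Yes, by □r → □□r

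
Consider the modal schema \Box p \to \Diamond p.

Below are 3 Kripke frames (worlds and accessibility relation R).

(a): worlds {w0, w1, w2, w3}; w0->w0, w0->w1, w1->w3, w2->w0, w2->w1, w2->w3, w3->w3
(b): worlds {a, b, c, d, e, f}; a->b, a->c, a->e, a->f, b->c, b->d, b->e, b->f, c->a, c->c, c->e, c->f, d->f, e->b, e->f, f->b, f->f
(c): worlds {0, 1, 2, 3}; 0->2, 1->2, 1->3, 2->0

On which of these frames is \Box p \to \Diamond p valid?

(a), (b)

This is the axiom for seriality; its first-order frame correspondent is \forall x \exists y Rxy.
(a): ✓.
(b): ✓.
(c): fails — world 3 has no successor.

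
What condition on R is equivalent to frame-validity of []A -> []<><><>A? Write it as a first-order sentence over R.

forall x forall z (xRz -> exists w (xRw & z R^3 w))

This is a Sahlqvist (Geach-type) schema ◇^0□^1A → □^1◇^3A.
First-order correspondent: forall x forall z (xRz -> exists w (xRw & z R^3 w)).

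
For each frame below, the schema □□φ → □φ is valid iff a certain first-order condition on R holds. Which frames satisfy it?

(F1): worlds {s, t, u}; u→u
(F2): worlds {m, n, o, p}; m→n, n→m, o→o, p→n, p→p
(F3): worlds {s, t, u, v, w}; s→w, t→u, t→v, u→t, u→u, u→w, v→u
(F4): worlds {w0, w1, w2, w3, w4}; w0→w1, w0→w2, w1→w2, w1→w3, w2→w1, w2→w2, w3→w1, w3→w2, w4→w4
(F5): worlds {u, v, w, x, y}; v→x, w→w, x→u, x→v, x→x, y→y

Frame correspondent (Sahlqvist): ∀x ∀y (Rxy → ∃z (Rxz ∧ Rzy)) — i.e. density.
(F1): ✓.
(F2): fails — Rnm but no z with Rnz and Rzm.
(F3): fails — Rtv but no z with Rtz and Rzv.
(F4): fails — Rw1w3 but no z with Rw1z and Rzw3.
(F5): ✓.
Valid on: (F1), (F5).

(F1), (F5)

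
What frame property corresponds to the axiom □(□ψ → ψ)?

This is the T□ axiom.
Its frame correspondent is shift-reflexivity — ∀x ∀y (Rxy → Ryy).

shift-reflexivity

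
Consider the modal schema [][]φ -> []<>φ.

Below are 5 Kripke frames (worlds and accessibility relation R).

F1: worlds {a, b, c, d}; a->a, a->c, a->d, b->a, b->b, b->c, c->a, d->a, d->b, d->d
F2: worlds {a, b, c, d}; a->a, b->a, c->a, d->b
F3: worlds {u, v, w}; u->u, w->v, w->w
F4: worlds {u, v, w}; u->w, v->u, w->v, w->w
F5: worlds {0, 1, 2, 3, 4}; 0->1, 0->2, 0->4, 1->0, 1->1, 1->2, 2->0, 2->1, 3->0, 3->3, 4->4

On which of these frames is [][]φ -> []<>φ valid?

F1, F2, F4, F5

The schema corresponds to a generalized confluence (Geach) condition: forall x forall z (xRz -> exists w (x R^2 w & zRw)).
F1: holds.
F2: holds.
F3: fails — wRv but no t with wR²t and vRt.
F4: holds.
F5: holds.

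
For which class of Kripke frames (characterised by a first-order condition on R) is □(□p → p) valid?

Suppose □(□p→p) is valid. Take Rxy and set V(p)={w : Ryw}. Then at y, □p holds; since □(□p→p) at x, □p→p at y, so p at y, i.e. Ryy.
Conversely, on a frame with shift-reflexivity the schema holds at every world under every valuation.
Frame condition: ∀x ∀y (Rxy → Ryy).

shift-reflexivity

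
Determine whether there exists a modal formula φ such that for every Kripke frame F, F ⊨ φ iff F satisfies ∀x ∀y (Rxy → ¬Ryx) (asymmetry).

If a class were modally definable it would be closed under surjective bounded morphisms (Goldblatt–Thomason).
The 5-cycle (worlds a,b,c,d,e with a→b→c→d→e→a) is asymmetric. Mapping every world to a single reflexive point • is a surjective bounded morphism, and the reflexive point is not asymmetric (R•• but asymmetry requires ¬R••).
Hence asymmetry is not modally definable.

Not modally definable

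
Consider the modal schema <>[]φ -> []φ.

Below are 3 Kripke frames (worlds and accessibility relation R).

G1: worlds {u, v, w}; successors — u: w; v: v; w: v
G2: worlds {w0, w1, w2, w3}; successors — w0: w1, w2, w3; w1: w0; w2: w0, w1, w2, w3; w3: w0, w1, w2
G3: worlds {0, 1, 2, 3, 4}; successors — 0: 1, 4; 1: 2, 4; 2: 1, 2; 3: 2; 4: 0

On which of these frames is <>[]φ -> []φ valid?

none

This is the axiom for the Euclidean property; its first-order frame correspondent is forall x forall y forall z (Rxy & Rxz -> Ryz).
G1: fails — Ruw and Ruw but not Rww.
G2: fails — Rw0w1 and Rw0w1 but not Rw1w1.
G3: fails — R01 and R01 but not R11.
Valid on no frame.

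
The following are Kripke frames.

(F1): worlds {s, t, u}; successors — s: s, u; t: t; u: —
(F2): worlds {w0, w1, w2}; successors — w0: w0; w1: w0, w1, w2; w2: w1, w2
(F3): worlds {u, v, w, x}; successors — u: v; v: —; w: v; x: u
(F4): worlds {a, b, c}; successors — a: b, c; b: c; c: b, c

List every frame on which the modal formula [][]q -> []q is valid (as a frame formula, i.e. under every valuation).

(F1), (F2), (F4)

This is the axiom for density; its first-order frame correspondent is forall x forall y (Rxy -> exists z (Rxz & Rzy)).
(F1): holds.
(F2): holds.
(F3): fails — Ruv but no z with Ruz and Rzv.
(F4): holds.
Valid on: (F1), (F2), (F4).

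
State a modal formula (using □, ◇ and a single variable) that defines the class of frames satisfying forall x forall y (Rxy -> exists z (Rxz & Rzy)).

This is density; the standard corresponding axiom is C4: □□ψ → □ψ.
Suppose □□ψ→□ψ is valid. Take Rxy and set V(ψ)={w : xR²w}. Then □□ψ at x, so □ψ at x, so ψ at y, i.e. ∃z(Rxz∧Rzy).

□□ψ → □ψ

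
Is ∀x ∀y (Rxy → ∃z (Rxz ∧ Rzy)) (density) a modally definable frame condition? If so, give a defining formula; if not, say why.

Yes — defined by □□r → □r

The condition is density. A defining modal formula is □□r → □r.
Suppose □□r→□r is valid. Take Rxy and set V(r)={w : xR²w}. Then □□r at x, so □r at x, so r at y, i.e. ∃z(Rxz∧Rzy).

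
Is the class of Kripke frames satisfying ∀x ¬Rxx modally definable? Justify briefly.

Not definable by any modal formula

Any modally definable frame class is closed under surjective bounded morphisms.
The 2-cycle (worlds w0,w1 with w0→w1→w0) is irreflexive, and the map sending every world to a single reflexive point • is a surjective bounded morphism (forth: every edge maps to (•,•); back: every world has a successor). So any modal formula valid on the 2-cycle is also valid on the reflexive point, which is not irreflexive.
Hence irreflexivity is not modally definable.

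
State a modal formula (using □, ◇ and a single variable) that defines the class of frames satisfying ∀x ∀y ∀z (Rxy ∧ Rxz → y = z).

◇p → □p

The condition is partial functionality. The CD schema ◇p → □p defines it.
Suppose ◇p→□p is valid. Take Rxy, Rxz and set V(p)={y}. Then ◇p at x, so □p at x, so p at z, i.e. z=y.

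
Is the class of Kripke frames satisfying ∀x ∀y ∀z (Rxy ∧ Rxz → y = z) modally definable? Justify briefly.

Definable; ◇q → □q defines it

This is a Sahlqvist condition; the CD axiom ◇q → □q defines it.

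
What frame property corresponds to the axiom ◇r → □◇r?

The Euclidean property

Suppose ◇r→□◇r is valid. Take Rxy, Rxz and set V(r)={y}. Then ◇r at x, so □◇r at x, so ◇r at z, so some w with Rzw has r; w=y, i.e. Rzy. By symmetry of the argument, Ryz.
The converse is a direct semantic check.
Frame condition: ∀x ∀y ∀z (Rxy ∧ Rxz → Ryz).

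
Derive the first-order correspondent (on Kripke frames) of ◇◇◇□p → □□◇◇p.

This is a Sahlqvist (Geach-type) schema ◇^3□^1p → □^2◇^2p.
First-order correspondent: ∀x ∀y ∀z ((xR³y ∧ xR²z) → ∃w (yRw ∧ zR²w)).

∀x ∀y ∀z ((xR³y ∧ xR²z) → ∃w (yRw ∧ zR²w))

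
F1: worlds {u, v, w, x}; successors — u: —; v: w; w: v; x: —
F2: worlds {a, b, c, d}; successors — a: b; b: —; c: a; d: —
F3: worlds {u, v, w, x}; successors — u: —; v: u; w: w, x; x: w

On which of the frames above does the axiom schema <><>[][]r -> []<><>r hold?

F3

The schema corresponds to a generalized confluence (Geach) condition: forall x forall y forall z ((x R^2 y & xRz) -> exists w (y R^2 w & z R^2 w)).
F1: fails — vR²v, vRw but no t with vR²t and wR²t.
F2: fails — cR²b, cRa but no w with bR²w and aR²w.
F3: ✓.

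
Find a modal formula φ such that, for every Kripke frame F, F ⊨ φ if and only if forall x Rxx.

□s → s

This is reflexivity; the standard corresponding axiom is T: □s → s.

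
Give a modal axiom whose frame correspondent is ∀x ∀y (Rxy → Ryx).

A defining formula is ψ → □◇ψ (the B axiom).
Suppose ψ→□◇ψ is valid. Take Rxy and set V(ψ)={x}. Then ψ at x, so □◇ψ at x, so ◇ψ at y, so some z with Ryz has ψ; z=x, i.e. Ryx.

ψ → □◇ψ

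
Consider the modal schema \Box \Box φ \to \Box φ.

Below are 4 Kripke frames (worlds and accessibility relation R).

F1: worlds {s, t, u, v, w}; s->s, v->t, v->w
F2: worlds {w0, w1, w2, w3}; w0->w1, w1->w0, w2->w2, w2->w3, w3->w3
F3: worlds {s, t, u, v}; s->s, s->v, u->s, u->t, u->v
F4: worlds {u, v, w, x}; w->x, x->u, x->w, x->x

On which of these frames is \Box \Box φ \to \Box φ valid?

F4

The schema corresponds to density: \forall x \forall y (Rxy \to \exists z (Rxz \wedge Rzy)).
F1: fails — Rvt but no z with Rvz and Rzt.
F2: fails — Rw1w0 but no z with Rw1z and Rzw0.
F3: fails — Rut but no z with Ruz and Rzt.
F4: satisfies the condition.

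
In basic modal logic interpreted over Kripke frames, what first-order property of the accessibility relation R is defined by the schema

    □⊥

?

This schema is the Ver axiom.
It corresponds to emptiness of R: ∀x ∀y ¬Rxy.

emptiness of R: ∀x ∀y ¬Rxy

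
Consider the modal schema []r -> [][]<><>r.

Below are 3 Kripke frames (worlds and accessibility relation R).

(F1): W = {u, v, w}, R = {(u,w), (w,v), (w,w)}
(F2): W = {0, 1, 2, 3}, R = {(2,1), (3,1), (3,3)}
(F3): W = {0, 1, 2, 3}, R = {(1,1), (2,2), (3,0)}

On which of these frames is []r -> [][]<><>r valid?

(F3)

Frame correspondent (Sahlqvist): forall x forall z (x R^2 z -> exists w (xRw & z R^2 w)) — i.e. a generalized confluence (Geach) condition.
(F1): fails — uR²v but no t with uRt and vR²t.
(F2): fails — 3R²1 but no w with 3Rw and 1R²w.
(F3): satisfies the condition.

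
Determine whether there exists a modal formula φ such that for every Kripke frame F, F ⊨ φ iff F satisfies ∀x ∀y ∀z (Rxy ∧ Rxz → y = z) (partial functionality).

Yes — defined by ◇r → □r

Yes: it is partial functionality, defined by the CD schema ◇r → □r.
Suppose ◇r→□r is valid. Take Rxy, Rxz and set V(r)={y}. Then ◇r at x, so □r at x, so r at z, i.e. z=y.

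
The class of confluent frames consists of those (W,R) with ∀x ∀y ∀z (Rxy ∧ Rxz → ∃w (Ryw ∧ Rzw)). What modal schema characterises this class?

◇□q → □◇q

A defining formula is ◇□q → □◇q (the .2 axiom).
Suppose ◇□q→□◇q is valid. Take Rxy, Rxz and set V(q)={w : Ryw}. Then □q at y so ◇□q at x, so □◇q at x, so ◇q at z, giving w with Rzw and Ryw.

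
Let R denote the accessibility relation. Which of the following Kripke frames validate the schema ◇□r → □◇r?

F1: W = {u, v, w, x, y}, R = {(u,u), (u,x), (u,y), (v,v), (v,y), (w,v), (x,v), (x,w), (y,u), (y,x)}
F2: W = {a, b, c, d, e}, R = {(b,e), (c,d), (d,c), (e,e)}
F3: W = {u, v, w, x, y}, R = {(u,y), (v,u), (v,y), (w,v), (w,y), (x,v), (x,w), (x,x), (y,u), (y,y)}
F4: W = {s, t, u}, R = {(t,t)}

F2, F4

The schema corresponds to convergence: ∀x ∀y ∀z (Rxy ∧ Rxz → ∃w (Ryw ∧ Rzw)).
F1: fails — Ruu and Rux but u and x have no common successor.
F2: condition met.
F3: fails — Rxx and Rxv but x and v have no common successor.
F4: condition met.
Valid on: F2, F4.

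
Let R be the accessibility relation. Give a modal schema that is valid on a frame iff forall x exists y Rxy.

□q → ◇q

The condition is seriality. The D schema □q → ◇q defines it.
Suppose □q→◇q is valid. At any x set V(q)=W. Then □q at x, so ◇q at x, so x has a successor.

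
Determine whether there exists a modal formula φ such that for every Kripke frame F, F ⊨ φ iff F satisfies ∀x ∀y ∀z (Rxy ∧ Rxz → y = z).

This is a Sahlqvist condition; the CD axiom ◇q → □q defines it.
Suppose ◇q→□q is valid. Take Rxy, Rxz and set V(q)={y}. Then ◇q at x, so □q at x, so q at z, i.e. z=y.

Definable; ◇q → □q defines it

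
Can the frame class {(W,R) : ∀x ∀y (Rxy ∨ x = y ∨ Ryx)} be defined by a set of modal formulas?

Any modally definable frame class is closed under disjoint unions.
Take 3 disjoint single-world reflexive frames: each is trivially connected, but their disjoint union has 3 worlds with no edge between distinct components, so it is not connected.
So no modal formula (or set of formulas) defines exactly the connected frames.

Not modally definable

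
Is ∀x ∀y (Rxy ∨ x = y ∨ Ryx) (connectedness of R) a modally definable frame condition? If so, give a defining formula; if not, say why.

Not definable by any modal formula

Modal frame validity is preserved under disjoint unions.
Take 3 disjoint single-world reflexive frames: each is trivially connected, but their disjoint union has 3 worlds with no edge between distinct components, so it is not connected.
Hence connectedness of R is not modally definable.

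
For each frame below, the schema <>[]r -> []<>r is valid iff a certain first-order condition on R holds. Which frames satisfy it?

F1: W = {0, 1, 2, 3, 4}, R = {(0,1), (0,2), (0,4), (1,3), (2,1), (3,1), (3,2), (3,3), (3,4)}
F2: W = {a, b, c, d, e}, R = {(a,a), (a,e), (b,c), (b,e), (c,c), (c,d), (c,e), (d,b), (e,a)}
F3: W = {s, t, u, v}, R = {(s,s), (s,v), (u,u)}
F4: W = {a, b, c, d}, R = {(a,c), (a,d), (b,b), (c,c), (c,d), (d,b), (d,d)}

F4

Frame correspondent (Sahlqvist): forall x forall y forall z (Rxy & Rxz -> exists w (Ryw & Rzw)) — i.e. convergence.
F1: fails — R02 and R01 but 2 and 1 have no common successor.
F2: fails — Rbc and Rbe but c and e have no common successor.
F3: fails — Rss and Rsv but s and v have no common successor.
F4: satisfies the condition.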